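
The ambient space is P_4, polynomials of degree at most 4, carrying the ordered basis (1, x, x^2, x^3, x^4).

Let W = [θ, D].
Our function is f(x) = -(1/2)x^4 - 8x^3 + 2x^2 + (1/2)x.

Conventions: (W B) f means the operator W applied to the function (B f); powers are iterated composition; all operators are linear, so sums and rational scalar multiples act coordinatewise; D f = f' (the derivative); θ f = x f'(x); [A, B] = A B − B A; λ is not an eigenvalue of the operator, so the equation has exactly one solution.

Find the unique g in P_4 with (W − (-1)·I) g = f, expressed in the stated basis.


write g with unknown coordinates in the stated basis and equate coefficients in (W − (-1)·I) g = f
solving from the highest basis element down gives g = -(1/2)x^4 - 10x^3 - 28x^2 - (111/2)x - 111/2
check: W g = 2x^3 + 30x^2 + 56x + 111/2
so W g − (-1)·g = -(1/2)x^4 - 8x^3 + 2x^2 + (1/2)x = f ✓

the result is g(x) = -(1/2)x^4 - 10x^3 - 28x^2 - (111/2)x - 111/2


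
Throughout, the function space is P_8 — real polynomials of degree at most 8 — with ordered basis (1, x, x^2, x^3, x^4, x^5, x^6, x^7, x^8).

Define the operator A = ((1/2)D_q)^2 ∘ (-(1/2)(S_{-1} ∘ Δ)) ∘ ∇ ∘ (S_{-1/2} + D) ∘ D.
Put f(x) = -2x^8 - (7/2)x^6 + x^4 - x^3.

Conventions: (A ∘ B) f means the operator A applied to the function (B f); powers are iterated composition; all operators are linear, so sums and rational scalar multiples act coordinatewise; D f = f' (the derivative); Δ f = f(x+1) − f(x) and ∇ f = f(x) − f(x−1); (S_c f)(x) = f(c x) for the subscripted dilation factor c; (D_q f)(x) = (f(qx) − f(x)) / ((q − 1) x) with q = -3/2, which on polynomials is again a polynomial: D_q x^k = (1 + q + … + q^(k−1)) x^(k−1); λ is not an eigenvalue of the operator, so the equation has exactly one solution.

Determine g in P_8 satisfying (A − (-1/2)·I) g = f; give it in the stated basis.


the image equals g(x) = -4x^8 - 7x^6 + 2x^4 + (12967/1024)x^3 + (9555/2)x^2 + (1225/128)x + 1155

write g with unknown coordinates in the stated basis and equate coefficients in (A − (-1/2)·I) g = f
solving from the highest basis element down gives g = -4x^8 - 7x^6 + 2x^4 + (12967/1024)x^3 + (9555/2)x^2 + (1225/128)x + 1155
check: A g = -(15015/2048)x^3 - (9555/4)x^2 - (1225/256)x - 1155/2
so A g − (-1/2)·g = -2x^8 - (7/2)x^6 + x^4 - x^3 = f ✓


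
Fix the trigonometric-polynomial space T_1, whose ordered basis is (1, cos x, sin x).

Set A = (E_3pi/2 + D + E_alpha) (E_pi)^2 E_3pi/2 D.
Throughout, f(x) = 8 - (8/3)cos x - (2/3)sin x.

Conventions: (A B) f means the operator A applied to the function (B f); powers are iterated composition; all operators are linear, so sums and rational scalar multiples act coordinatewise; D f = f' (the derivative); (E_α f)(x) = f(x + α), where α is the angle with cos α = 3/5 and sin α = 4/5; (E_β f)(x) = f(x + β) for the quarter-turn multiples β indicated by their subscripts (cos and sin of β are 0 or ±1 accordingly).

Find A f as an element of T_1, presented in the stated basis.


D f = -(2/3)cos x + (8/3)sin x
E_3pi/2 D f = -(8/3)cos x - (2/3)sin x
E_pi E_3pi/2 D f = (8/3)cos x + (2/3)sin x
E_pi E_pi E_3pi/2 D f = -(8/3)cos x - (2/3)sin x
E_3pi/2 ((E_pi)^2 E_3pi/2 D) f = (2/3)cos x - (8/3)sin x
D ((E_pi)^2 E_3pi/2 D) f = -(2/3)cos x + (8/3)sin x
E_alpha ((E_pi)^2 E_3pi/2 D) f = -(32/15)cos x + (26/15)sin x
(E_3pi/2 + D + E_alpha) ((E_pi)^2 E_3pi/2 D) f = -(32/15)cos x + (26/15)sin x

the image equals g(x) = -(32/15)cos x + (26/15)sin x


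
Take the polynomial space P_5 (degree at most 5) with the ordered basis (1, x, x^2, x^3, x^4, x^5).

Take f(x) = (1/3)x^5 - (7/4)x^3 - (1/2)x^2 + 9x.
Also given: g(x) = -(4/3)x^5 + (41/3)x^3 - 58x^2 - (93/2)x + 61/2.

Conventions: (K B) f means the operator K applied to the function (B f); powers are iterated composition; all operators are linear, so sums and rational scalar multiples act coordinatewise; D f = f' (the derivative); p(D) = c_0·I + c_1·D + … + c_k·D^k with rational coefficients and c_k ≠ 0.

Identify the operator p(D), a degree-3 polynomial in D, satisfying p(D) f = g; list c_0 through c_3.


p(D) = -4·I + D^2 − 3·D^3, i.e. c_0 = -4, c_1 = 0, c_2 = 1, c_3 = -3

D^0 f = (1/3)x^5 - (7/4)x^3 - (1/2)x^2 + 9x
D^1 f = (5/3)x^4 - (21/4)x^2 - x + 9
D^2 f = (20/3)x^3 - (21/2)x - 1
D^3 f = 20x^2 - 21/2
matching coefficients of g against c_0 f + c_1 Df + … from the top degree down determines the c_i
solution: c_0 = -4, c_1 = 0, c_2 = 1, c_3 = -3


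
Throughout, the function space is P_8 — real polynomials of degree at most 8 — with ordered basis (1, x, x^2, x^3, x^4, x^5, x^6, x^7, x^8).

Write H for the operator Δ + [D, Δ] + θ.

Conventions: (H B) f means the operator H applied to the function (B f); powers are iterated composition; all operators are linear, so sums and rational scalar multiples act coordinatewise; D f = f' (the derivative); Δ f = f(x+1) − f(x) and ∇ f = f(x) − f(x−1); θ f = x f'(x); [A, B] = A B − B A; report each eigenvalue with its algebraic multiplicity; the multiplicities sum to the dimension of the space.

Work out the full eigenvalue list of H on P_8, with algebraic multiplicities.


λ = 0 (multiplicity 1), λ = 1 (multiplicity 1), λ = 2 (multiplicity 1), λ = 3 (multiplicity 1), λ = 4 (multiplicity 1), λ = 5 (multiplicity 1), λ = 6 (multiplicity 1), λ = 7 (multiplicity 1), λ = 8 (multiplicity 1)

image of 1: 0
image of x: x + 1
image of x^2: 2x^2 + 2x + 1
image of x^3: 3x^3 + 3x^2 + 3x + 1
image of x^4: 4x^4 + 4x^3 + 6x^2 + 4x + 1
image of x^5: 5x^5 + 5x^4 + 10x^3 + 10x^2 + 5x + 1
image of x^6: 6x^6 + 6x^5 + 15x^4 + 20x^3 + 15x^2 + 6x + 1
image of x^7: 7x^7 + 7x^6 + 21x^5 + 35x^4 + 35x^3 + 21x^2 + 7x + 1
image of x^8: 8x^8 + 8x^7 + 28x^6 + 56x^5 + 70x^4 + 56x^3 + 28x^2 + 8x + 1
the matrix is upper triangular; its diagonal is (0, 1, 2, 3, 4, 5, 6, 7, 8)
for a triangular matrix the eigenvalues are the diagonal entries, with algebraic multiplicity their repetition count


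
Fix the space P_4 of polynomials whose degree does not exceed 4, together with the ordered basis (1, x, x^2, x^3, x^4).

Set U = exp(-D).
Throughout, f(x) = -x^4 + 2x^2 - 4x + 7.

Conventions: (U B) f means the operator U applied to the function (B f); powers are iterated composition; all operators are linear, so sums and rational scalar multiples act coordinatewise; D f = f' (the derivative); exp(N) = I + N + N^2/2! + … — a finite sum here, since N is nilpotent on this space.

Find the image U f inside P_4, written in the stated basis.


the image equals g(x) = -x^4 + 4x^3 - 4x^2 - 4x + 12

order-1 term: 4x^3 - 4x + 4
order-2 term: -6x^2 + 2
order-3 term: 4x
order-4 term: -1
the series for exp(-D) f terminates at order 4
exp(-D) f = -x^4 + 4x^3 - 4x^2 - 4x + 12


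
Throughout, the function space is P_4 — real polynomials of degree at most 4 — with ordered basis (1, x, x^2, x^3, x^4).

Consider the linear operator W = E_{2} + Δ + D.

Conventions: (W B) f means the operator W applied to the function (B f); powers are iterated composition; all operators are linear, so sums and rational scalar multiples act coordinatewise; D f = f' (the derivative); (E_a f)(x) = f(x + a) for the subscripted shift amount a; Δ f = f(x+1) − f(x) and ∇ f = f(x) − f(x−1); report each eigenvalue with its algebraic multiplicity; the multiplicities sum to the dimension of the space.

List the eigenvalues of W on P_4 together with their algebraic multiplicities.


image of 1: 1
image of x: x + 4
image of x^2: x^2 + 8x + 5
image of x^3: x^3 + 12x^2 + 15x + 9
image of x^4: x^4 + 16x^3 + 30x^2 + 36x + 17
the matrix is upper triangular; its diagonal is (1, 1, 1, 1, 1)
for a triangular matrix the eigenvalues are the diagonal entries, with algebraic multiplicity their repetition count

λ = 1 (multiplicity 5)


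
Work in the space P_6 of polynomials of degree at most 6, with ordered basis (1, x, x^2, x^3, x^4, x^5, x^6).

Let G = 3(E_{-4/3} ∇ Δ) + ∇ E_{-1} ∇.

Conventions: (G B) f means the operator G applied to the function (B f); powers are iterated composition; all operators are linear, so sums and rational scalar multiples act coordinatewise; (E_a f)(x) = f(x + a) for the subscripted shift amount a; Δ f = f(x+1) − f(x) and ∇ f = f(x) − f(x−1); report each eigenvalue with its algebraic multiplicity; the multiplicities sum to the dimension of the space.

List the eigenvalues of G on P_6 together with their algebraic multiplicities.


image of 1: 0
image of x: 0
image of x^2: 8
image of x^3: 24x - 36
image of x^4: 48x^2 - 144x + 120
image of x^5: 80x^3 - 360x^2 + 600x - 3260/9
image of x^6: 120x^4 - 720x^3 + 1800x^2 - (6520/3)x + 9472/9
the matrix is upper triangular; its diagonal is (0, 0, 0, 0, 0, 0, 0)
for a triangular matrix the eigenvalues are the diagonal entries, with algebraic multiplicity their repetition count

λ = 0 (multiplicity 7)


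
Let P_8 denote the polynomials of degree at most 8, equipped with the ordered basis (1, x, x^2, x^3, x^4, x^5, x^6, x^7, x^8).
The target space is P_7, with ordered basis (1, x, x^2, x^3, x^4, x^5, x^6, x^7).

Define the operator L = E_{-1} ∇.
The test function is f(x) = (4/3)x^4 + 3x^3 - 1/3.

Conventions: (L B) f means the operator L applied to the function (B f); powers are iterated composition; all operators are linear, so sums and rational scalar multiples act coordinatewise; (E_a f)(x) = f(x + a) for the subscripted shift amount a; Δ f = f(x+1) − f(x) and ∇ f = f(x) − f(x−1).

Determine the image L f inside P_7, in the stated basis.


∇ f = (16/3)x^3 + x^2 - (11/3)x + 5/3
E_{-1} ∇ f = (16/3)x^3 - 15x^2 + (31/3)x + 1

the result is g(x) = (16/3)x^3 - 15x^2 + (31/3)x + 1


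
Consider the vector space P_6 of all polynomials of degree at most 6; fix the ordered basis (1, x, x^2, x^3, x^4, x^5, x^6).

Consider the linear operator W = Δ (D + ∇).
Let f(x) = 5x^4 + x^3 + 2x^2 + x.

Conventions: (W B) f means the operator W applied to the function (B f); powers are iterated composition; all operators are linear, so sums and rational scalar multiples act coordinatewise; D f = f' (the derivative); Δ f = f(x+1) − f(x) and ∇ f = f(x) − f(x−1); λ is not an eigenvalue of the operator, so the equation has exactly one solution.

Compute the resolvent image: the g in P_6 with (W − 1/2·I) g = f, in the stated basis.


write g with unknown coordinates in the stated basis and equate coefficients in (W − 1/2·I) g = f
solving from the highest basis element down gives g = -10x^4 - 2x^3 - 484x^2 - 290x - 4004
check: W g = -240x^2 - 144x - 2002
so W g − 1/2·g = 5x^4 + x^3 + 2x^2 + x = f ✓

g(x) = -10x^4 - 2x^3 - 484x^2 - 290x - 4004


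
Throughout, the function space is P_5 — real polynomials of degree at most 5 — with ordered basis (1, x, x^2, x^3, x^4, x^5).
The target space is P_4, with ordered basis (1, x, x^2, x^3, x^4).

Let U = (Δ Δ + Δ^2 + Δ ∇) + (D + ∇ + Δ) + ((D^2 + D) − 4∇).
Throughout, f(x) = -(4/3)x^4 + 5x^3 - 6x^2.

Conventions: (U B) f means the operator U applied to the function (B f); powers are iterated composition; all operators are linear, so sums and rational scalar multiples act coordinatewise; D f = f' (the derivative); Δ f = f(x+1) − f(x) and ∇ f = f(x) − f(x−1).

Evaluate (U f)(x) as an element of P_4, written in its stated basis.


g(x) = -96x^2 + (380/3)x - 202/3

Δ f = -(16/3)x^3 + 7x^2 - (7/3)x - 7/3
Δ Δ f = -16x^2 - 2x - 2/3
Δ f = -(16/3)x^3 + 7x^2 - (7/3)x - 7/3
Δ Δ f = -16x^2 - 2x - 2/3
∇ f = -(16/3)x^3 + 23x^2 - (97/3)x + 37/3
Δ ∇ f = -16x^2 + 30x - 44/3
(Δ Δ + Δ^2 + Δ ∇) f = -48x^2 + 26x - 16
D f = -(16/3)x^3 + 15x^2 - 12x
∇ f = -(16/3)x^3 + 23x^2 - (97/3)x + 37/3
Δ f = -(16/3)x^3 + 7x^2 - (7/3)x - 7/3
(D + ∇ + Δ) f = -16x^3 + 45x^2 - (140/3)x + 10
D f = -(16/3)x^3 + 15x^2 - 12x
D D f = -16x^2 + 30x - 12
D f = -(16/3)x^3 + 15x^2 - 12x
(D^2 + D) f = -(16/3)x^3 - x^2 + 18x - 12
∇ f = -(16/3)x^3 + 23x^2 - (97/3)x + 37/3
(-4∇) f = (64/3)x^3 - 92x^2 + (388/3)x - 148/3
((D^2 + D) − 4∇) f = 16x^3 - 93x^2 + (442/3)x - 184/3
((Δ Δ + Δ^2 + Δ ∇) + (D + ∇ + Δ) + ((D^2 + D) − 4∇)) f = -96x^2 + (380/3)x - 202/3


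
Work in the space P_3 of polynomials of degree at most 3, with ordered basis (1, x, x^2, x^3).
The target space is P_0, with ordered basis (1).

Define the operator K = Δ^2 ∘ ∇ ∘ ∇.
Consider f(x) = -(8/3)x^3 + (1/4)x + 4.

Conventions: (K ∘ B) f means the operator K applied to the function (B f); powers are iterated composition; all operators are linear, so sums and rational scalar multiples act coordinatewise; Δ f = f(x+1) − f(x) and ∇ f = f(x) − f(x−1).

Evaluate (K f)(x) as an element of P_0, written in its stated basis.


∇ f = -8x^2 + 8x - 29/12
∇ ∇ f = -16x + 16
Δ ∇ ∇ f = -16
Δ Δ ∇ ∇ f = 0

g(x) = 0


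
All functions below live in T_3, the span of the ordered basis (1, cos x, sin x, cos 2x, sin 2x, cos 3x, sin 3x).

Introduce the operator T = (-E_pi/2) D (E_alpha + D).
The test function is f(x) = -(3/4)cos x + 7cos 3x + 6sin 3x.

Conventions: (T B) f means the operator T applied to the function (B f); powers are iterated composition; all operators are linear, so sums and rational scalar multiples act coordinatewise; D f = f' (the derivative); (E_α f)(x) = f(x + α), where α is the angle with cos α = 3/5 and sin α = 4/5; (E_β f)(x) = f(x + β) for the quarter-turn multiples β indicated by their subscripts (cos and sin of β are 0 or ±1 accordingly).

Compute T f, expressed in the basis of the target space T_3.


E_alpha f = -(9/20)cos x + (3/5)sin x - (111/25)cos 3x - (202/25)sin 3x
D f = (3/4)sin x + 18cos 3x - 21sin 3x
(E_alpha + D) f = -(9/20)cos x + (27/20)sin x + (339/25)cos 3x - (727/25)sin 3x
D (E_alpha + D) f = (27/20)cos x + (9/20)sin x - (2181/25)cos 3x - (1017/25)sin 3x
E_pi/2 D (E_alpha + D) f = (9/20)cos x - (27/20)sin x + (1017/25)cos 3x - (2181/25)sin 3x
(-E_pi/2) D (E_alpha + D) f = -(9/20)cos x + (27/20)sin x - (1017/25)cos 3x + (2181/25)sin 3x

the result is g(x) = -(9/20)cos x + (27/20)sin x - (1017/25)cos 3x + (2181/25)sin 3x


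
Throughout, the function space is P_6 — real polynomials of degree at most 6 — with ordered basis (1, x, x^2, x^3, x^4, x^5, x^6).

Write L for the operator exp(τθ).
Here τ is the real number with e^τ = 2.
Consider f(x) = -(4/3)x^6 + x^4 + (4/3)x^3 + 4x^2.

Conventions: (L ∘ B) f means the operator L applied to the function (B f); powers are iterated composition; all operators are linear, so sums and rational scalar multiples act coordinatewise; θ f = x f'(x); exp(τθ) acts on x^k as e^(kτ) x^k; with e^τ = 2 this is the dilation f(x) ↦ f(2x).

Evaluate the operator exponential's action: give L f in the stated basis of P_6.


g(x) = -(256/3)x^6 + 16x^4 + (32/3)x^3 + 16x^2

exp(τθ) x^k = e^(kτ) x^k; with e^τ = 2 this sends x^k to 2^k x^k
x^2 ↦ 4 x^2
x^3 ↦ 8 x^3
x^4 ↦ 16 x^4
x^6 ↦ 64 x^6
applying this coordinatewise to f: exp(τθ) f = -(256/3)x^6 + 16x^4 + (32/3)x^3 + 16x^2


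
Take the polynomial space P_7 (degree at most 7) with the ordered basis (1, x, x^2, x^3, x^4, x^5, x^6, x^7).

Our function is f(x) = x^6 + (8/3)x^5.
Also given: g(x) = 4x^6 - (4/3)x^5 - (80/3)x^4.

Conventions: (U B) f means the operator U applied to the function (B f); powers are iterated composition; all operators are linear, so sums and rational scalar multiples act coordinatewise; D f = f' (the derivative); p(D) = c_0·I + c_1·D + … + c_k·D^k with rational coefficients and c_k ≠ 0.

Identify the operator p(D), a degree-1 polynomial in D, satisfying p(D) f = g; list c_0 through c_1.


p(D) = 4·I − 2·D, i.e. c_0 = 4, c_1 = -2

D^0 f = x^6 + (8/3)x^5
D^1 f = 6x^5 + (40/3)x^4
matching coefficients of g against c_0 f + c_1 Df + … from the top degree down determines the c_i
solution: c_0 = 4, c_1 = -2


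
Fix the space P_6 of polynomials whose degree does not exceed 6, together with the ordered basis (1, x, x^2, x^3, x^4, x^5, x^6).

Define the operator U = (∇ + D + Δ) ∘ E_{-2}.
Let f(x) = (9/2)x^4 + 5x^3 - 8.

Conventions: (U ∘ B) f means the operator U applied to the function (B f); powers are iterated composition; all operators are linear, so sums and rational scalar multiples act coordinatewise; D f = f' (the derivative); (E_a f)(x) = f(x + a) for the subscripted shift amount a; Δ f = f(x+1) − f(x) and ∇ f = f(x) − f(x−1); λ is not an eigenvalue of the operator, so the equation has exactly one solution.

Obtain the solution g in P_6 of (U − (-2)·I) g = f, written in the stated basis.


g(x) = (9/4)x^4 - 11x^3 + (261/2)x^2 - (1521/2)x + 9019/4

write g with unknown coordinates in the stated basis and equate coefficients in (U − (-2)·I) g = f
solving from the highest basis element down gives g = (9/4)x^4 - 11x^3 + (261/2)x^2 - (1521/2)x + 9019/4
check: U g = 27x^3 - 261x^2 + 1521x - 9035/2
so U g − (-2)·g = (9/2)x^4 + 5x^3 - 8 = f ✓


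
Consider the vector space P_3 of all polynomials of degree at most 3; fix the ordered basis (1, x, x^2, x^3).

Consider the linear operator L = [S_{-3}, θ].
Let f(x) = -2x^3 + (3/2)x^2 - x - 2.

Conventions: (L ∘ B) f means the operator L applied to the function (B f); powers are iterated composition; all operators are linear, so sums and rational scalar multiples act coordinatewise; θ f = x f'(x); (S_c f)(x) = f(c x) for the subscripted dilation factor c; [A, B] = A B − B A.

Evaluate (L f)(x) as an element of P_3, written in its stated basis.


g(x) = 0

θ f = -6x^3 + 3x^2 - x
S_{-3} θ f = 162x^3 + 27x^2 + 3x
S_{-3} f = 54x^3 + (27/2)x^2 + 3x - 2
θ S_{-3} f = 162x^3 + 27x^2 + 3x
[S_{-3}, θ] f = 0


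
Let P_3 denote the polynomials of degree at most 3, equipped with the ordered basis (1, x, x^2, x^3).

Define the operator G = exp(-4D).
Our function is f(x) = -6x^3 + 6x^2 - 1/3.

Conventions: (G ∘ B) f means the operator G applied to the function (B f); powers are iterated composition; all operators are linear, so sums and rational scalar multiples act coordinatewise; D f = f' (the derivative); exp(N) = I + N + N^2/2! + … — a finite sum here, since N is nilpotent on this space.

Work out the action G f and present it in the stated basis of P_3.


order-1 term: 72x^2 - 48x
order-2 term: -288x + 96
order-3 term: 384
the series for exp(-4D) f terminates at order 3
exp(-4D) f = -6x^3 + 78x^2 - 336x + 1439/3

the result is g(x) = -6x^3 + 78x^2 - 336x + 1439/3


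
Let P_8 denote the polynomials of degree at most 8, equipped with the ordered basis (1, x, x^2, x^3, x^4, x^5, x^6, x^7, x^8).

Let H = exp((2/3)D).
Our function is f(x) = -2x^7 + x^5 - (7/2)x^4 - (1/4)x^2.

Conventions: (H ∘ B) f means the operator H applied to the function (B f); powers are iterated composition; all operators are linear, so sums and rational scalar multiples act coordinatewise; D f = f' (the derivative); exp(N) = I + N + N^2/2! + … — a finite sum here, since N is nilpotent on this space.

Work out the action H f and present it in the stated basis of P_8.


the image equals g(x) = -2x^7 - (28/3)x^6 - (53/3)x^5 - (1129/54)x^4 - (1516/81)x^3 - (3937/324)x^2 - (3443/729)x - 1723/2187

order-1 term: -(28/3)x^6 + (10/3)x^4 - (28/3)x^3 - (1/3)x
order-2 term: -(56/3)x^5 + (40/9)x^3 - (28/3)x^2 - 1/9
order-3 term: -(560/27)x^4 + (80/27)x^2 - (112/27)x
order-4 term: -(1120/81)x^3 + (80/81)x - 56/81
order-5 term: -(448/81)x^2 + 32/243
order-6 term: -(896/729)x
order-7 term: -256/2187
the series for exp((2/3)D) f terminates at order 7
exp((2/3)D) f = -2x^7 - (28/3)x^6 - (53/3)x^5 - (1129/54)x^4 - (1516/81)x^3 - (3937/324)x^2 - (3443/729)x - 1723/2187


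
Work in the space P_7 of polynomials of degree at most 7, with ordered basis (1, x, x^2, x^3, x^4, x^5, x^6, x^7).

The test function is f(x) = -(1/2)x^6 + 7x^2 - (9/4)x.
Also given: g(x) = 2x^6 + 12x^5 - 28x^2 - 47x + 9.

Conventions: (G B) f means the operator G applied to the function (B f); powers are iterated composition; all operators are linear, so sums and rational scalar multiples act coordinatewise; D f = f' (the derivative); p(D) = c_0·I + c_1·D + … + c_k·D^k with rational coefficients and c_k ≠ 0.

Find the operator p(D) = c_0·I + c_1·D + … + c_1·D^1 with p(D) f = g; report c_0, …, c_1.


p(D) = -4·I − 4·D, i.e. c_0 = -4, c_1 = -4

D^0 f = -(1/2)x^6 + 7x^2 - (9/4)x
D^1 f = -3x^5 + 14x - 9/4
matching coefficients of g against c_0 f + c_1 Df + … from the top degree down determines the c_i
solution: c_0 = -4, c_1 = -4


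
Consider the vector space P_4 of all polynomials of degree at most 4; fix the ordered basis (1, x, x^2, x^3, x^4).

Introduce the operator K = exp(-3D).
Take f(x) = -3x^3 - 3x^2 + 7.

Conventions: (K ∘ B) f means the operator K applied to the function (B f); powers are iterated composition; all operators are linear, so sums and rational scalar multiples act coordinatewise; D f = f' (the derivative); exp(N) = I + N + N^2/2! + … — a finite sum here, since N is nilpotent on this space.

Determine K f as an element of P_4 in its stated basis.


the image equals g(x) = -3x^3 + 24x^2 - 63x + 61

order-1 term: 27x^2 + 18x
order-2 term: -81x - 27
order-3 term: 81
the series for exp(-3D) f terminates at order 3
exp(-3D) f = -3x^3 + 24x^2 - 63x + 61


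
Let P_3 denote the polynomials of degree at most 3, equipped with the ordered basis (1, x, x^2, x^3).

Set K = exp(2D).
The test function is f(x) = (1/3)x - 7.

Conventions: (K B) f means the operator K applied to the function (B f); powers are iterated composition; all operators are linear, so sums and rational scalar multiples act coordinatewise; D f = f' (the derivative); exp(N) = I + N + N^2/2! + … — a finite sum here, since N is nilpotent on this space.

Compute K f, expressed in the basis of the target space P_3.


order-1 term: 2/3
the series for exp(2D) f terminates at order 1
exp(2D) f = (1/3)x - 19/3

the result is g(x) = (1/3)x - 19/3


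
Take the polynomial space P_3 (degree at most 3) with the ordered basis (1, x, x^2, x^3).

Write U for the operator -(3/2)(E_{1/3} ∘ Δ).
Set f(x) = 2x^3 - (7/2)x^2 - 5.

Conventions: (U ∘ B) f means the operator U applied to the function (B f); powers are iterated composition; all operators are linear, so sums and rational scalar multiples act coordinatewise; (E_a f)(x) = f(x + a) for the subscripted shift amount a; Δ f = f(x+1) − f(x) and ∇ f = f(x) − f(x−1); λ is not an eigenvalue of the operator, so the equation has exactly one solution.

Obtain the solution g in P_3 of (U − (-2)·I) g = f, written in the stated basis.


the result is g(x) = x^3 + (1/2)x^2 + (9/2)x + 13/4

write g with unknown coordinates in the stated basis and equate coefficients in (U − (-2)·I) g = f
solving from the highest basis element down gives g = x^3 + (1/2)x^2 + (9/2)x + 13/4
check: U g = -(9/2)x^2 - 9x - 23/2
so U g − (-2)·g = 2x^3 - (7/2)x^2 - 5 = f ✓


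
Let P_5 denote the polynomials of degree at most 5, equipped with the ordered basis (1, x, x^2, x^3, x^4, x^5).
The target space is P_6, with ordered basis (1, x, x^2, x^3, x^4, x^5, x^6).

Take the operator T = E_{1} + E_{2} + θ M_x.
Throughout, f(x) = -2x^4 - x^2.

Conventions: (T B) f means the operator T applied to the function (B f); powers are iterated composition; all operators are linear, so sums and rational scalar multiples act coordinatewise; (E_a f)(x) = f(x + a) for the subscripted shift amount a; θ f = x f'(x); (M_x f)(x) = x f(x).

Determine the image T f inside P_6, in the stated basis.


E_{1} f = -2x^4 - 8x^3 - 13x^2 - 10x - 3
E_{2} f = -2x^4 - 16x^3 - 49x^2 - 68x - 36
M_x f = -2x^5 - x^3
θ M_x f = -10x^5 - 3x^3
(E_{1} + E_{2} + θ M_x) f = -10x^5 - 4x^4 - 27x^3 - 62x^2 - 78x - 39

the result is g(x) = -10x^5 - 4x^4 - 27x^3 - 62x^2 - 78x - 39


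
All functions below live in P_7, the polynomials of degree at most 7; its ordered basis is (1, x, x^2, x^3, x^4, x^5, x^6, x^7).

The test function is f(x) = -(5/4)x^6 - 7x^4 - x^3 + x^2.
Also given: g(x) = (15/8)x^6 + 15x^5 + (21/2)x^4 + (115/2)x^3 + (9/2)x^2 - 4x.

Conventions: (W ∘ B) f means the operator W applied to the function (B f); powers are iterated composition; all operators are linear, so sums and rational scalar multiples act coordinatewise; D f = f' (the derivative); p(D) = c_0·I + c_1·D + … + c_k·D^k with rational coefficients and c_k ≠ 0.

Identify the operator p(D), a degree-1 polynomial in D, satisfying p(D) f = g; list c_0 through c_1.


c_0 = -3/2, c_1 = -2

D^0 f = -(5/4)x^6 - 7x^4 - x^3 + x^2
D^1 f = -(15/2)x^5 - 28x^3 - 3x^2 + 2x
matching coefficients of g against c_0 f + c_1 Df + … from the top degree down determines the c_i
solution: c_0 = -3/2, c_1 = -2


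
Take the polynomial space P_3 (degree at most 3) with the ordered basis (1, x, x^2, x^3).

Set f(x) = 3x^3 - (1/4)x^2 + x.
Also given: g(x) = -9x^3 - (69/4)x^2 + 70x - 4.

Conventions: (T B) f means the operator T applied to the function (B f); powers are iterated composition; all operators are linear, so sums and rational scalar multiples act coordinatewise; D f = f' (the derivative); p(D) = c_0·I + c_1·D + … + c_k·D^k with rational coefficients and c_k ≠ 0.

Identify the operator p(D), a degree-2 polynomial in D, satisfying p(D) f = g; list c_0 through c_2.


D^0 f = 3x^3 - (1/4)x^2 + x
D^1 f = 9x^2 - (1/2)x + 1
D^2 f = 18x - 1/2
matching coefficients of g against c_0 f + c_1 Df + … from the top degree down determines the c_i
solution: c_0 = -3, c_1 = -2, c_2 = 4

c_0 = -3, c_1 = -2, c_2 = 4


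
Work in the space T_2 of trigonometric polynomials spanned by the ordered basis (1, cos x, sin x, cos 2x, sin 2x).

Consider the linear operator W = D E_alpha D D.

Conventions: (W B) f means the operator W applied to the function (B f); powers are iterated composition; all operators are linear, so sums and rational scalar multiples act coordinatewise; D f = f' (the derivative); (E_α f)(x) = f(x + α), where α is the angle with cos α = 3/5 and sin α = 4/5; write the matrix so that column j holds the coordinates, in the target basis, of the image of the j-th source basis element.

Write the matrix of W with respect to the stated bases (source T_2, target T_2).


image of 1: 0
image of cos x: (4/5)cos x + (3/5)sin x
image of sin x: -(3/5)cos x + (4/5)sin x
image of cos 2x: (192/25)cos 2x - (56/25)sin 2x
image of sin 2x: (56/25)cos 2x + (192/25)sin 2x
each image's coordinates form column j of the matrix

the matrix is [[0, 0, 0, 0, 0]; [0, 4/5, -3/5, 0, 0]; [0, 3/5, 4/5, 0, 0]; [0, 0, 0, 192/25, 56/25]; [0, 0, 0, -56/25, 192/25]] (rows listed top to bottom)


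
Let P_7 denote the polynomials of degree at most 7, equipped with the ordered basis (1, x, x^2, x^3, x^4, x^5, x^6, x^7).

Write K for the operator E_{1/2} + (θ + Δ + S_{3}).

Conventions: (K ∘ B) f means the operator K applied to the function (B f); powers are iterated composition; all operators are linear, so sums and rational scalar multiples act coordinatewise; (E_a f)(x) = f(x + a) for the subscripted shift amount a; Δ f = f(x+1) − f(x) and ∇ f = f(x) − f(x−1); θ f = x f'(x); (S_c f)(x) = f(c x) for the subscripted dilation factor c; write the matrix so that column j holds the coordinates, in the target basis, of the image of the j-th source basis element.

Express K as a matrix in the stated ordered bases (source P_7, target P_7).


the matrix is [[2, 3/2, 5/4, 9/8, 17/16, 33/32, 65/64, 129/128]; [0, 5, 3, 15/4, 9/2, 85/16, 99/16, 455/64]; [0, 0, 12, 9/2, 15/2, 45/4, 255/16, 693/32]; [0, 0, 0, 31, 6, 25/2, 45/2, 595/16]; [0, 0, 0, 0, 86, 15/2, 75/4, 315/8]; [0, 0, 0, 0, 0, 249, 9, 105/4]; [0, 0, 0, 0, 0, 0, 736, 21/2]; [0, 0, 0, 0, 0, 0, 0, 2195]] (rows listed top to bottom)

image of 1: 2
image of x: 5x + 3/2
image of x^2: 12x^2 + 3x + 5/4
image of x^3: 31x^3 + (9/2)x^2 + (15/4)x + 9/8
image of x^4: 86x^4 + 6x^3 + (15/2)x^2 + (9/2)x + 17/16
image of x^5: 249x^5 + (15/2)x^4 + (25/2)x^3 + (45/4)x^2 + (85/16)x + 33/32
image of x^6: 736x^6 + 9x^5 + (75/4)x^4 + (45/2)x^3 + (255/16)x^2 + (99/16)x + 65/64
image of x^7: 2195x^7 + (21/2)x^6 + (105/4)x^5 + (315/8)x^4 + (595/16)x^3 + (693/32)x^2 + (455/64)x + 129/128
each image's coordinates form column j of the matrix


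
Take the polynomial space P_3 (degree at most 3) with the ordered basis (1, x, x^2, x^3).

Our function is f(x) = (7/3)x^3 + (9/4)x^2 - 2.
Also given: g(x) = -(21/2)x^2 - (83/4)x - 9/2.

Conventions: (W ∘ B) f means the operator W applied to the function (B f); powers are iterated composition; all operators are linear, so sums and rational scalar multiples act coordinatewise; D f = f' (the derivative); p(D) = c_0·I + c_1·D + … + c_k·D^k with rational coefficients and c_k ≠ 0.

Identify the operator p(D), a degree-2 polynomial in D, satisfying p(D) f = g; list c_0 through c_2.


D^0 f = (7/3)x^3 + (9/4)x^2 - 2
D^1 f = 7x^2 + (9/2)x
D^2 f = 14x + 9/2
matching coefficients of g against c_0 f + c_1 Df + … from the top degree down determines the c_i
solution: c_0 = 0, c_1 = -3/2, c_2 = -1

p(D) = -(3/2)·D − D^2, i.e. c_0 = 0, c_1 = -3/2, c_2 = -1


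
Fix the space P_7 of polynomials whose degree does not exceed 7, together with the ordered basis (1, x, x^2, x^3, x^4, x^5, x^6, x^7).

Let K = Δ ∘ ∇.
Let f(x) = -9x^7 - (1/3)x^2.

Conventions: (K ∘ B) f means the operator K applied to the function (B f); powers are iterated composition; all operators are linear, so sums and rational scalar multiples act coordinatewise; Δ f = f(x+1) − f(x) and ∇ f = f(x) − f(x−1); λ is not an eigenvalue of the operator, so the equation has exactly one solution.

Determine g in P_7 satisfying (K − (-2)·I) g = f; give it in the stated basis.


the result is g(x) = -(9/2)x^7 + (189/2)x^5 - (1575/2)x^3 - (1/6)x^2 + (3843/2)x + 1/6

write g with unknown coordinates in the stated basis and equate coefficients in (K − (-2)·I) g = f
solving from the highest basis element down gives g = -(9/2)x^7 + (189/2)x^5 - (1575/2)x^3 - (1/6)x^2 + (3843/2)x + 1/6
check: K g = -189x^5 + 1575x^3 - 3843x - 1/3
so K g − (-2)·g = -9x^7 - (1/3)x^2 = f ✓


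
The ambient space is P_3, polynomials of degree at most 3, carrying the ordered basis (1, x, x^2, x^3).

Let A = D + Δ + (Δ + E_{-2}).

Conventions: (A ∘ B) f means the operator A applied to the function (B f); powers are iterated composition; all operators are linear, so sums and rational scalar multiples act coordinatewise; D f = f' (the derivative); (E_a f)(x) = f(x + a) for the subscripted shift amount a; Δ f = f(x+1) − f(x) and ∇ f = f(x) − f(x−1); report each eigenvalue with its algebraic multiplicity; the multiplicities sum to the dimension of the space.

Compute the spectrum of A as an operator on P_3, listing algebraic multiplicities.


image of 1: 1
image of x: x + 1
image of x^2: x^2 + 2x + 6
image of x^3: x^3 + 3x^2 + 18x - 6
the matrix is upper triangular; its diagonal is (1, 1, 1, 1)
for a triangular matrix the eigenvalues are the diagonal entries, with algebraic multiplicity their repetition count

λ = 1 (multiplicity 4)


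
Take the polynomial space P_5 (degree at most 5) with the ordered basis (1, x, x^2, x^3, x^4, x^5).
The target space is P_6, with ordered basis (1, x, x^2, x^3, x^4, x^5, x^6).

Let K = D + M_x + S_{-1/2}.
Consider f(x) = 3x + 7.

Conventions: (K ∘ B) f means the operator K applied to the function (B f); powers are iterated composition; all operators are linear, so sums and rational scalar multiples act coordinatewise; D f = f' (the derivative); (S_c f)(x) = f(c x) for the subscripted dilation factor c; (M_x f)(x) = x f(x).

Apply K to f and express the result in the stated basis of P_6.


D f = 3
M_x f = 3x^2 + 7x
S_{-1/2} f = -(3/2)x + 7
(D + M_x + S_{-1/2}) f = 3x^2 + (11/2)x + 10

g(x) = 3x^2 + (11/2)x + 10


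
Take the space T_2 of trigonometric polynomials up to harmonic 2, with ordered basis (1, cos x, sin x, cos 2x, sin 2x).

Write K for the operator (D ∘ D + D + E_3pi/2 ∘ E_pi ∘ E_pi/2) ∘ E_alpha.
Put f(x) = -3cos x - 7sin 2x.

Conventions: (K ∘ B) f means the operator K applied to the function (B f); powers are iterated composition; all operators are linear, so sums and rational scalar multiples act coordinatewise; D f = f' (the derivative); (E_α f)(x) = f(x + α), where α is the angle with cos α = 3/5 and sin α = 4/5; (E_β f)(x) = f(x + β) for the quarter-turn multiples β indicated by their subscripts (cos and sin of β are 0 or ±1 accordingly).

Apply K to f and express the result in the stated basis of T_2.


the result is g(x) = 6cos x - 3sin x + (602/25)cos 2x + (189/25)sin 2x

E_alpha f = -(9/5)cos x + (12/5)sin x - (168/25)cos 2x + (49/25)sin 2x
D E_alpha f = (12/5)cos x + (9/5)sin x + (98/25)cos 2x + (336/25)sin 2x
D D E_alpha f = (9/5)cos x - (12/5)sin x + (672/25)cos 2x - (196/25)sin 2x
D E_alpha f = (12/5)cos x + (9/5)sin x + (98/25)cos 2x + (336/25)sin 2x
E_pi/2 E_alpha f = (12/5)cos x + (9/5)sin x + (168/25)cos 2x - (49/25)sin 2x
E_pi E_pi/2 E_alpha f = -(12/5)cos x - (9/5)sin x + (168/25)cos 2x - (49/25)sin 2x
E_3pi/2 E_pi E_pi/2 E_alpha f = (9/5)cos x - (12/5)sin x - (168/25)cos 2x + (49/25)sin 2x
(D ∘ D + D + E_3pi/2 ∘ E_pi ∘ E_pi/2) E_alpha f = 6cos x - 3sin x + (602/25)cos 2x + (189/25)sin 2x


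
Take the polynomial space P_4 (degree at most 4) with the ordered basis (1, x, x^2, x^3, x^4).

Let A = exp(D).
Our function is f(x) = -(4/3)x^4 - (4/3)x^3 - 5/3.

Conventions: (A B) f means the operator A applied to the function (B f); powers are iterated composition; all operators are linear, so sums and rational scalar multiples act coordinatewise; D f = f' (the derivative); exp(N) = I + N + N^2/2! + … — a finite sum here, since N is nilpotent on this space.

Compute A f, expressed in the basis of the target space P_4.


the image equals g(x) = -(4/3)x^4 - (20/3)x^3 - 12x^2 - (28/3)x - 13/3

order-1 term: -(16/3)x^3 - 4x^2
order-2 term: -8x^2 - 4x
order-3 term: -(16/3)x - 4/3
order-4 term: -4/3
the series for exp(D) f terminates at order 4
exp(D) f = -(4/3)x^4 - (20/3)x^3 - 12x^2 - (28/3)x - 13/3


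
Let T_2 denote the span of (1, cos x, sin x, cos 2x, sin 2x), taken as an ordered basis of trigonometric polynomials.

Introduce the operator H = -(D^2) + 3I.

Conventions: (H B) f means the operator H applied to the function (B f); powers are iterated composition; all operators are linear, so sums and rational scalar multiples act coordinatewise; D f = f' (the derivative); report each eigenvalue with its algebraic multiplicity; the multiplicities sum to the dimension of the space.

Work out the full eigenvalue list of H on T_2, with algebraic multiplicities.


λ = 3 (multiplicity 1), λ = 4 (multiplicity 2), λ = 7 (multiplicity 2)

image of 1: 3
image of cos x: 4cos x
image of sin x: 4sin x
image of cos 2x: 7cos 2x
image of sin 2x: 7sin 2x
the matrix is diagonal; its diagonal is (3, 4, 4, 7, 7)
for a triangular matrix the eigenvalues are the diagonal entries, with algebraic multiplicity their repetition count


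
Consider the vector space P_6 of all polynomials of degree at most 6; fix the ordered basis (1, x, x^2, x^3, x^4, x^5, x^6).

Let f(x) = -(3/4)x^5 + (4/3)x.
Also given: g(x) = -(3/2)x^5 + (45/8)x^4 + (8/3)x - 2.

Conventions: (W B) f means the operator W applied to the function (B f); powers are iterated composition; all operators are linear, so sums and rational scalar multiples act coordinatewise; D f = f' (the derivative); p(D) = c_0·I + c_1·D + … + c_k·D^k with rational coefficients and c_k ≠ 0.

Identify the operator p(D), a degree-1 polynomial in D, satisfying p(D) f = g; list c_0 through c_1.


c_0 = 2, c_1 = -3/2

D^0 f = -(3/4)x^5 + (4/3)x
D^1 f = -(15/4)x^4 + 4/3
matching coefficients of g against c_0 f + c_1 Df + … from the top degree down determines the c_i
solution: c_0 = 2, c_1 = -3/2


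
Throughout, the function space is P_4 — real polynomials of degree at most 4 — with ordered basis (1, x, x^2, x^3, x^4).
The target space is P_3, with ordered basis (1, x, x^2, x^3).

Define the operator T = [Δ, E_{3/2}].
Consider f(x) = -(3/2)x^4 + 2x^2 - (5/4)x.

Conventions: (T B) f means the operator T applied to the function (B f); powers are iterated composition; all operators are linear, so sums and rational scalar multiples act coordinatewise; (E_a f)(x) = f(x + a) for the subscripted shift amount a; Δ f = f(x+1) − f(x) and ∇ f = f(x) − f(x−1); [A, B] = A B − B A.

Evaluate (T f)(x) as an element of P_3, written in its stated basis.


g(x) = 0

E_{3/2} f = -(3/2)x^4 - 9x^3 - (73/4)x^2 - (31/2)x - 159/32
Δ E_{3/2} f = -6x^3 - 36x^2 - (139/2)x - 177/4
Δ f = -6x^3 - 9x^2 - 2x - 3/4
E_{3/2} Δ f = -6x^3 - 36x^2 - (139/2)x - 177/4
[Δ, E_{3/2}] f = 0


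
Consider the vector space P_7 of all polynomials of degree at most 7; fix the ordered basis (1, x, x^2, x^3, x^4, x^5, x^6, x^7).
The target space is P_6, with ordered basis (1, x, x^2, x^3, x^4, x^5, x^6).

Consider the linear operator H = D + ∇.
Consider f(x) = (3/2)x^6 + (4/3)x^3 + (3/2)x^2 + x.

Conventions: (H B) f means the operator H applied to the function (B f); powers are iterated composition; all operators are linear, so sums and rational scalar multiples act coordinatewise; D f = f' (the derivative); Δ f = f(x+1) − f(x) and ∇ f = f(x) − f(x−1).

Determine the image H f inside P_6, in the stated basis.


g(x) = 18x^5 - (45/2)x^4 + 30x^3 - (29/2)x^2 + 11x + 1/3

D f = 9x^5 + 4x^2 + 3x + 1
∇ f = 9x^5 - (45/2)x^4 + 30x^3 - (37/2)x^2 + 8x - 2/3
(D + ∇) f = 18x^5 - (45/2)x^4 + 30x^3 - (29/2)x^2 + 11x + 1/3


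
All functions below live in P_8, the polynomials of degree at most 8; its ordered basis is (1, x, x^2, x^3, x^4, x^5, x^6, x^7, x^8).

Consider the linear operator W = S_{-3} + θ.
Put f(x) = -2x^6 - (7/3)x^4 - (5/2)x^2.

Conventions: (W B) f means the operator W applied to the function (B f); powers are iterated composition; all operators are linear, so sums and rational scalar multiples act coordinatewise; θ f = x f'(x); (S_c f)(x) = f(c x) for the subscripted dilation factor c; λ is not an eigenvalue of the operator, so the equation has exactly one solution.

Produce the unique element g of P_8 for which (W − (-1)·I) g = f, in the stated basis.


write g with unknown coordinates in the stated basis and equate coefficients in (W − (-1)·I) g = f
solving from the highest basis element down gives g = -(1/368)x^6 - (7/258)x^4 - (5/24)x^2
check: W g = -(735/368)x^6 - (595/258)x^4 - (55/24)x^2
so W g − (-1)·g = -2x^6 - (7/3)x^4 - (5/2)x^2 = f ✓

g(x) = -(1/368)x^6 - (7/258)x^4 - (5/24)x^2


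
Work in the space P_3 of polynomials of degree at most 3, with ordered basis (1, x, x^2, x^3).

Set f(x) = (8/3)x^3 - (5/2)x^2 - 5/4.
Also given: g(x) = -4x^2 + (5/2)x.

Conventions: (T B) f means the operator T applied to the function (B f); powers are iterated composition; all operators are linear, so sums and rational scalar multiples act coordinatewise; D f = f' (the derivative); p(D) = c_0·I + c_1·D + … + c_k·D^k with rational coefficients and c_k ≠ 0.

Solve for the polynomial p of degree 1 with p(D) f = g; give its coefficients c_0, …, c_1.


D^0 f = (8/3)x^3 - (5/2)x^2 - 5/4
D^1 f = 8x^2 - 5x
matching coefficients of g against c_0 f + c_1 Df + … from the top degree down determines the c_i
solution: c_0 = 0, c_1 = -1/2

p(D) = -(1/2)·D, i.e. c_0 = 0, c_1 = -1/2


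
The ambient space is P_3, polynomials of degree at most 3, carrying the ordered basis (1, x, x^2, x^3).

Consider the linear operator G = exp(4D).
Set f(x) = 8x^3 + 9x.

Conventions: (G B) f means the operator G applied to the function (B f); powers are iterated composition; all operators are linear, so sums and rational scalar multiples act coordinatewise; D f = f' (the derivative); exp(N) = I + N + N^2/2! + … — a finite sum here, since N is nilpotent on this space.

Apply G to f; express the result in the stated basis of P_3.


order-1 term: 96x^2 + 36
order-2 term: 384x
order-3 term: 512
the series for exp(4D) f terminates at order 3
exp(4D) f = 8x^3 + 96x^2 + 393x + 548

the result is g(x) = 8x^3 + 96x^2 + 393x + 548


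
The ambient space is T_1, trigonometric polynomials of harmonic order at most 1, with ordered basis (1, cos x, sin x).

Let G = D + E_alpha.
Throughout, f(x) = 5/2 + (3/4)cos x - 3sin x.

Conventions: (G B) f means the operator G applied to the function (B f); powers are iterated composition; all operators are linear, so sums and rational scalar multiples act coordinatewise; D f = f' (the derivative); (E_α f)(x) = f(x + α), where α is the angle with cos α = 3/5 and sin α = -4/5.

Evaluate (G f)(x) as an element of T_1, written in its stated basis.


D f = -3cos x - (3/4)sin x
E_alpha f = 5/2 + (57/20)cos x - (6/5)sin x
(D + E_alpha) f = 5/2 - (3/20)cos x - (39/20)sin x

g(x) = 5/2 - (3/20)cos x - (39/20)sin x
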